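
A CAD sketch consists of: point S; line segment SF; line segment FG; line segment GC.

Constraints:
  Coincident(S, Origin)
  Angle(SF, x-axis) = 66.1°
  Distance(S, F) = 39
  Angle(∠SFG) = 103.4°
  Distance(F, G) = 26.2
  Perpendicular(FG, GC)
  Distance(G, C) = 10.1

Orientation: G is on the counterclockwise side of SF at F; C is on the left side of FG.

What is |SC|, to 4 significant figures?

44.91

S is at the origin; SF runs at 66.1° with length 39.0, so F = 39.0·(cos 66.1°, sin 66.1°) = (15.80, 35.66). ∠SFG = 103.4°, so FG runs at 66.1° + (180° − 103.4°) = 142.7° from the x-axis; with |FG| = 26.2, G = F + 26.2·(cos 142.7°, sin 142.7°) = (-5.041, 51.53). FG is perpendicular to GC; with |GC| = 10.1 on the left of FG, C = G + 10.1·(-0.6060, -0.7955) = (-11.16, 43.50). Then |SC| = |C − S| = 44.91.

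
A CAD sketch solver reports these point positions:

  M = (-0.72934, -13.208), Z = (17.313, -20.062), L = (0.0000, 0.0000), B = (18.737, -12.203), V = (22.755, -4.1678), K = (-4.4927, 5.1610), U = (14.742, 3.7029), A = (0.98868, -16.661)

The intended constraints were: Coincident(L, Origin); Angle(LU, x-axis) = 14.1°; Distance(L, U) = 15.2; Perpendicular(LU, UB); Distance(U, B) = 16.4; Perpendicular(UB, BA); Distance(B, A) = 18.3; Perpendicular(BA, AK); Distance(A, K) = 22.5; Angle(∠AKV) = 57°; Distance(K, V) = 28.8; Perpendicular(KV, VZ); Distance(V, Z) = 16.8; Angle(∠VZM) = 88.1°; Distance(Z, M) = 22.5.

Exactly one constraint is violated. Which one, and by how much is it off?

Distance(Z, M) = 22.5 — off by 3.20.

L = (0.00, 0.00) ✓; LU at 14.10° ✓; |LU| = 15.20 ✓; ∠(LU, UB) = 90.00° ✓; |UB| = 16.40 ✓; ∠(UB, BA) = 90.00° ✓; |BA| = 18.30 ✓; ∠(BA, AK) = 90.00° ✓; |AK| = 22.50 ✓; ∠AKV = 57.00° ✓; |KV| = 28.80 ✓; ∠(KV, VZ) = 90.00° ✓; |VZ| = 16.80 ✓; ∠VZM = 88.10° ✓; |ZM| = 19.30 ✗.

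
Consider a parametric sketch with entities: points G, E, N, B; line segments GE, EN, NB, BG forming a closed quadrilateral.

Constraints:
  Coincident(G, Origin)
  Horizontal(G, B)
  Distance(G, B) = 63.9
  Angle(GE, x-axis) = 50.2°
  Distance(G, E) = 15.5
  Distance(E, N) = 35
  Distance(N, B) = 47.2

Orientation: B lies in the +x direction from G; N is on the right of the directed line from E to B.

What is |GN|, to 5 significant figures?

30.214

G is at the origin; GB is horizontal with |GB| = 63.9 and B in +x, so B = (63.9, 0). GE runs at 50.2° with |GE| = 15.5, so E = (9.9217, 11.908). N is determined by |EN| = 35.0 and |NB| = 47.2 together: it lies at the intersection of circle(E, 35.0) and circle(B, 47.2). With |EB| = 55.276, the foot of the radical line on EB is 18.567 from E and the perpendicular offset is √(35.0² − 18.567²) = 29.669. Taking the right-of-EB solution: N = (21.661, -21.064).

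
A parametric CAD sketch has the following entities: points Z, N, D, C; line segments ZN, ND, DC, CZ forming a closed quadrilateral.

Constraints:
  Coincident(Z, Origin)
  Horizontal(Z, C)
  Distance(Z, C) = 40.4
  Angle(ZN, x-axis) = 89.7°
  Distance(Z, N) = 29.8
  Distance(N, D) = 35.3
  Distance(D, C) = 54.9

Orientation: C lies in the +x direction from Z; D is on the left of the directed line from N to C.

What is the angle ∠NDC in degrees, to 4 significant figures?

63.12°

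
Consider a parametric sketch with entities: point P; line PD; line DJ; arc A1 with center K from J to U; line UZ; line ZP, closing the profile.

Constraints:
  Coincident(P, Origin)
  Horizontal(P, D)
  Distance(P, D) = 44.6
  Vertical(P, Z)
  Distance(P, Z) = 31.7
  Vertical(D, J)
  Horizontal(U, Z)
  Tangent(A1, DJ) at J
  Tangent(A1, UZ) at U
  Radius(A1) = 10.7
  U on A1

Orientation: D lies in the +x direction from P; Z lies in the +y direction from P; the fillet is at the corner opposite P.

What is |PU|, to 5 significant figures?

46.412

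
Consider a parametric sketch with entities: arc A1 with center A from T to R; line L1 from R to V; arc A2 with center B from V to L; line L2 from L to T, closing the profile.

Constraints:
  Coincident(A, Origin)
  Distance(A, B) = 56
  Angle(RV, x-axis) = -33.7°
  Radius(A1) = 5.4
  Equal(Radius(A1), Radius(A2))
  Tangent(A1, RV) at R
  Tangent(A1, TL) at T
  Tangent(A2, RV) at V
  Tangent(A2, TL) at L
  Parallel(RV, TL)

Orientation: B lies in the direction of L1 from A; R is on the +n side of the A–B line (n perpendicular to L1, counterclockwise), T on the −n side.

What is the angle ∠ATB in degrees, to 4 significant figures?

84.49°

The slot axis is L1's direction at -33.7°, so u = (cos -33.7°, sin -33.7°) = (0.8320, -0.5548) and n = (−sin -33.7°, cos -33.7°) = (0.5548, 0.8320). A is at the origin and B lies 56.0 along u from A, so B = 56.0·u = (46.59, -31.07). Tangency of A1 to both parallel lines with radius 5.4 puts R and T at A ± 5.4·n: R = (2.996, 4.493), T = (-2.996, -4.493). Then cos ∠ATB = TA·TB / (|TA||TB|), giving 84.49°.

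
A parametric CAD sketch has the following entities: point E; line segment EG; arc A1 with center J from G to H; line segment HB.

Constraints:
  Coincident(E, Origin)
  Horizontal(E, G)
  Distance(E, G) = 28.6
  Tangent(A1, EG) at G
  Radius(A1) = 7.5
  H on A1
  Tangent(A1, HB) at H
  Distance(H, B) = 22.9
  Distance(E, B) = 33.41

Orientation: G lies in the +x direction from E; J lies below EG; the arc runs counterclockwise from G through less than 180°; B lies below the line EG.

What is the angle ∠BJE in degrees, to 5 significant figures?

76.252°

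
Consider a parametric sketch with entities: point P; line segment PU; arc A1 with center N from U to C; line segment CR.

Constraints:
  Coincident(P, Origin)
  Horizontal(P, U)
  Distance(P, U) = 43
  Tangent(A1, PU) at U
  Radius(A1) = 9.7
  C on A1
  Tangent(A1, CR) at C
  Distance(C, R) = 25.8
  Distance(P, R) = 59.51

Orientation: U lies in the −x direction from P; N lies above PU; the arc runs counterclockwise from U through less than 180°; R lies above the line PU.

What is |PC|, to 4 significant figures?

37.28

Checks: P = (0.00, 0.00) ✓; |NU| = 9.700 ✓; |NC| = 9.700 ✓; ∠(NC, CR) = 90.00° ✓; |CR| = 25.80 ✓; |PR| = 59.51 ✓.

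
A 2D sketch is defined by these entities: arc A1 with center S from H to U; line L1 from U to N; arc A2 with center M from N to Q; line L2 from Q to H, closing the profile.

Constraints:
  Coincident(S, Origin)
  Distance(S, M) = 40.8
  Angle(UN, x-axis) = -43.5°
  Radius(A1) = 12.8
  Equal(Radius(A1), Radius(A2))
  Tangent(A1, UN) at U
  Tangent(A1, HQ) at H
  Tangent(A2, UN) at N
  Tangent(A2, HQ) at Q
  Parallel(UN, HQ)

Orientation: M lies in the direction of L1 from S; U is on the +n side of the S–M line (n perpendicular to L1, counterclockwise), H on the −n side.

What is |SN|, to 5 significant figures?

42.761

The slot axis is L1's direction at -43.5°, so u = (cos -43.5°, sin -43.5°) = (0.72537, -0.68835) and n = (−sin -43.5°, cos -43.5°) = (0.68835, 0.72537). S is at the origin and M lies 40.8 along u from S, so M = 40.8·u = (29.595, -28.085). Tangency of A1 to both parallel lines with radius 12.8 puts U and H at S ± 12.8·n: U = (8.8109, 9.2848), H = (-8.8109, -9.2848). Equal radii place N and Q the same way about M: N = M + 12.8·n = (38.406, -18.800), Q = M − 12.8·n = (20.784, -37.370). Then |SN| = |N − S| = 42.761.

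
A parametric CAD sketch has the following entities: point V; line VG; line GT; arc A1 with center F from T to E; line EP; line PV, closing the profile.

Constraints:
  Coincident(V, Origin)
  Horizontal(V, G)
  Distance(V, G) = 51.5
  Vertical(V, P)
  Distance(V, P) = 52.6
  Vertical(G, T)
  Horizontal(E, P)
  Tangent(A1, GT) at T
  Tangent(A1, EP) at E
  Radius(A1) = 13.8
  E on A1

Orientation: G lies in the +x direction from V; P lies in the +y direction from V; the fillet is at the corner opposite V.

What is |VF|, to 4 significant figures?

54.10

V and P share the same x with |VP| = 52.6 and P on the +y side, so P = (0.000, 52.60). The virtual corner opposite V is at (51.50, 52.60). A1 meets GT tangentially, so FT is at right angles to GT and tangency of A1 to EP means the radius FE is perpendicular to EP, with radius 13.8, so the center F sits 13.8 in from both sides at F = (37.70, 38.80). Then |VF| = |F − V| = 54.10.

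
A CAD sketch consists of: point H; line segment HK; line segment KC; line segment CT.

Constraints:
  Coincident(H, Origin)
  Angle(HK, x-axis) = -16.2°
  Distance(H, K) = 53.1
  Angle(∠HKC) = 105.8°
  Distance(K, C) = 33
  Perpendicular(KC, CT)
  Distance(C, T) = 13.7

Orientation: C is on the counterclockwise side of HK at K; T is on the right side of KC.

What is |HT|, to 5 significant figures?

80.315

H is at the origin; HK runs at -16.2° with length 53.1, so K = 53.1·(cos -16.2°, sin -16.2°) = (50.992, -14.814). ∠HKC = 105.8°, so KC runs at -16.2° + (180° − 105.8°) = 58.000° from the x-axis; with |KC| = 33.0, C = K + 33.0·(cos 58.000°, sin 58.000°) = (68.479, 13.171). KC is perpendicular to CT; with |CT| = 13.7 on the right of KC, T = C + 13.7·(0.84805, -0.52992) = (80.097, 5.9113). Then |HT| = |T − H| = 80.315.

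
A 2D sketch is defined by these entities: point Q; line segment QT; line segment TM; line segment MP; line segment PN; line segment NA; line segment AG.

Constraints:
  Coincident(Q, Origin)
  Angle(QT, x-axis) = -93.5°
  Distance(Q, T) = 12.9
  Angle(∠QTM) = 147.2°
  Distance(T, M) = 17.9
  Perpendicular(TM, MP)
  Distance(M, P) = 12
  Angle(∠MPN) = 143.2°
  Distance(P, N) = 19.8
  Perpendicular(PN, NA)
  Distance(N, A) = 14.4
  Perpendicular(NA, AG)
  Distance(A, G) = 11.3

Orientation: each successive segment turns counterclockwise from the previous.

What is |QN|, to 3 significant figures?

26.8

Q is at the origin; QT runs at -93.5° with length 12.9, so T = (-0.788, -12.9). ∠QTM = 147.2° gives TM at -60.7° from the x-axis; with |TM| = 17.9, M = (7.97, -28.5). TM ⟂ MP, so MP runs at 29.3°; with |MP| = 12.0, P = (18.4, -22.6). ∠MPN = 143.2° gives PN at 66.1° from the x-axis; with |PN| = 19.8, N = (26.5, -4.51). Then |QN| = |N − Q| = 26.8.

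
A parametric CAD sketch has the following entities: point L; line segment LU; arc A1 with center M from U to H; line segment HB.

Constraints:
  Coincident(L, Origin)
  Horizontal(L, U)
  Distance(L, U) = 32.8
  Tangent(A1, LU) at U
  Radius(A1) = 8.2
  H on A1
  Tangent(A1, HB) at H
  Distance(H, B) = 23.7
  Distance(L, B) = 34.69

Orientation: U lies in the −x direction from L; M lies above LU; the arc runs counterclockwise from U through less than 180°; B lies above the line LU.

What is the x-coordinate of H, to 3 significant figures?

-24.9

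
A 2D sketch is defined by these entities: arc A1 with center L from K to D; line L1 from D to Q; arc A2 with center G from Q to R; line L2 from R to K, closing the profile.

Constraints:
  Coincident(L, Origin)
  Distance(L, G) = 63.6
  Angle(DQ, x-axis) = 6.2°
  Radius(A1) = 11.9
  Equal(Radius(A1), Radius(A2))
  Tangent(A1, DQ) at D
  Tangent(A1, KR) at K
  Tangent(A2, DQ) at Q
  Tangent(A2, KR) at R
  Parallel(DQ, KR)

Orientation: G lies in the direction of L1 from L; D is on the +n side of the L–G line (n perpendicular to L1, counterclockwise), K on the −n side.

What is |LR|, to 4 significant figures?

64.70

The slot axis is L1's direction at 6.2°, so u = (cos 6.2°, sin 6.2°) = (0.9942, 0.1080) and n = (−sin 6.2°, cos 6.2°) = (-0.1080, 0.9942). L is at the origin and G lies 63.6 along u from L, so G = 63.6·u = (63.23, 6.869). Tangency of A1 to both parallel lines with radius 11.9 puts D and K at L ± 11.9·n: D = (-1.285, 11.83), K = (1.285, -11.83). Equal radii place Q and R the same way about G: Q = G + 11.9·n = (61.94, 18.70), R = G − 11.9·n = (64.51, -4.962). Then |LR| = |R − L| = 64.70.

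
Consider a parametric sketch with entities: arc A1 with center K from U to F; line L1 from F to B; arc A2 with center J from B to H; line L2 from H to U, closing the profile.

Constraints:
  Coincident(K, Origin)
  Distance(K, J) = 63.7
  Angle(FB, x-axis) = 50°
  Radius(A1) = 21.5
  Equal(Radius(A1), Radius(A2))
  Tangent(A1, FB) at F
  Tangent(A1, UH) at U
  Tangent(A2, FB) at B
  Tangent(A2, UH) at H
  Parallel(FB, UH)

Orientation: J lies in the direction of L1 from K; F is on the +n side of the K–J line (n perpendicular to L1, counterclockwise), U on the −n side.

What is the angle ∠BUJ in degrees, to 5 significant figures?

15.370°

Tangency of A1 to both parallel lines with radius 21.5 puts F and U at K ± 21.5·n: F = (-16.470, 13.820), U = (16.470, -13.820). Equal radii place B and H the same way about J: B = J + 21.5·n = (24.476, 62.617), H = J − 21.5·n = (57.416, 34.977). Then cos ∠BUJ = UB·UJ / (|UB||UJ|), giving 15.370°.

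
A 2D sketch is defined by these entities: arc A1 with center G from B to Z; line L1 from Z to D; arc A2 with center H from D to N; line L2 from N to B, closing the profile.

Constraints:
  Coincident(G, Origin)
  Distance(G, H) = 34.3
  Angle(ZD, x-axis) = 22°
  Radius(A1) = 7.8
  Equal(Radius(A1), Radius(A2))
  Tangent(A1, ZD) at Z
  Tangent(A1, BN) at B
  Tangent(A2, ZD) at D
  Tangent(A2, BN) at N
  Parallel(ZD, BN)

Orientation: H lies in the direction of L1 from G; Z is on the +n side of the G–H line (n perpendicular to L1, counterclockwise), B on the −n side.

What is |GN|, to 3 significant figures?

35.2

Tangency of A1 to both parallel lines with radius 7.8 puts Z and B at G ± 7.8·n: Z = (-2.92, 7.23), B = (2.92, -7.23). Equal radii place D and N the same way about H: D = H + 7.8·n = (28.9, 20.1), N = H − 7.8·n = (34.7, 5.62). Then |GN| = |N − G| = 35.2.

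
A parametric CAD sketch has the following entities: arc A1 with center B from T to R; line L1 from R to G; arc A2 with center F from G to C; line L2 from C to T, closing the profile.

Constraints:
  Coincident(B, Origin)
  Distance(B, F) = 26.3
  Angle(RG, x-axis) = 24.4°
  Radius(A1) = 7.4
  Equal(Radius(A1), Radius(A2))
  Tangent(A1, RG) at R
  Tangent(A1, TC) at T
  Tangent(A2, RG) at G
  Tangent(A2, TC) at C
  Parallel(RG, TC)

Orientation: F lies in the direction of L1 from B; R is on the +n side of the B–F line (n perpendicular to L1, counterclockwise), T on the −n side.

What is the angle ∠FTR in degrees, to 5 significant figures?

74.285°

B is at the origin and F lies 26.3 along u from B, so F = 26.3·u = (23.951, 10.865). Tangency of A1 to both parallel lines with radius 7.4 puts R and T at B ± 7.4·n: R = (-3.0570, 6.7391), T = (3.0570, -6.7391). Then cos ∠FTR = TF·TR / (|TF||TR|), giving 74.285°.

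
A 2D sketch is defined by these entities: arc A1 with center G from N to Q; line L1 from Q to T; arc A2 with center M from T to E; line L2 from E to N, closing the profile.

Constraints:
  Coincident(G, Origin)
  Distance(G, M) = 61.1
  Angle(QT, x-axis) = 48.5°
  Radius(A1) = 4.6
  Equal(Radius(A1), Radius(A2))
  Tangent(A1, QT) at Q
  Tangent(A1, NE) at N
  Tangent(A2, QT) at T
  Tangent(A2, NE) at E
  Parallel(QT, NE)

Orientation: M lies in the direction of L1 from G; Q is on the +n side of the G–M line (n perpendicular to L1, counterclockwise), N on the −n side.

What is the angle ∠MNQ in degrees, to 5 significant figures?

85.695°

The slot axis is L1's direction at 48.5°, so u = (cos 48.5°, sin 48.5°) = (0.66262, 0.74896) and n = (−sin 48.5°, cos 48.5°) = (-0.74896, 0.66262). G is at the origin and M lies 61.1 along u from G, so M = 61.1·u = (40.486, 45.761). Tangency of A1 to both parallel lines with radius 4.6 puts Q and N at G ± 4.6·n: Q = (-3.4452, 3.0481), N = (3.4452, -3.0481). Then cos ∠MNQ = NM·NQ / (|NM||NQ|), giving 85.695°.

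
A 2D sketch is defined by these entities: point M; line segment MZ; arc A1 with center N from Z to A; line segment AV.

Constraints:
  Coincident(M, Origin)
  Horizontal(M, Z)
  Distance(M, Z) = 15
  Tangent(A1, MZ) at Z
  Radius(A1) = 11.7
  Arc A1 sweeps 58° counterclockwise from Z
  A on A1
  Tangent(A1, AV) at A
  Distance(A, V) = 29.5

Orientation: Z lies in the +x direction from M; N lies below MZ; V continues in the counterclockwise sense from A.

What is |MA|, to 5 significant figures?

7.4856

The tangent condition forces NZ to be normal to MZ, so N = Z + (0, -11.7) = (15.000, -11.700). On A1, Z sits at bearing 90° from N; a 58° counterclockwise sweep puts A at bearing 148°, so A = N + 11.7·(cos 148°, sin 148°) = (5.0778, -5.4999). Then |MA| = |A − M| = 7.4856.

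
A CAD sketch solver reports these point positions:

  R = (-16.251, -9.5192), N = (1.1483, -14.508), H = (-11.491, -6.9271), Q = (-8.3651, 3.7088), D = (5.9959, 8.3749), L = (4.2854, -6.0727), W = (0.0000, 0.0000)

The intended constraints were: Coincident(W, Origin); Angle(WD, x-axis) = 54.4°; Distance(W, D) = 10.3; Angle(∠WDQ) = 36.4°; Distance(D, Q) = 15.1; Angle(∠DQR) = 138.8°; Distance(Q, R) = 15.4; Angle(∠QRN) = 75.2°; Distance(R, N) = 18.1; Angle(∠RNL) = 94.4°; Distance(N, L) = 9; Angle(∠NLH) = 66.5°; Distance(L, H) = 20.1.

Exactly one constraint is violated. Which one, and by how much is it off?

Distance(L, H) = 20.1 — off by 4.30.

W = (0.00, 0.00) ✓; WD at 54.40° ✓; |WD| = 10.30 ✓; ∠WDQ = 36.40° ✓; |DQ| = 15.10 ✓; ∠DQR = 138.8° ✓; |QR| = 15.40 ✓; ∠QRN = 75.20° ✓; |RN| = 18.10 ✓; ∠RNL = 94.40° ✓; |NL| = 9.000 ✓; ∠NLH = 66.50° ✓; |LH| = 15.80 ✗.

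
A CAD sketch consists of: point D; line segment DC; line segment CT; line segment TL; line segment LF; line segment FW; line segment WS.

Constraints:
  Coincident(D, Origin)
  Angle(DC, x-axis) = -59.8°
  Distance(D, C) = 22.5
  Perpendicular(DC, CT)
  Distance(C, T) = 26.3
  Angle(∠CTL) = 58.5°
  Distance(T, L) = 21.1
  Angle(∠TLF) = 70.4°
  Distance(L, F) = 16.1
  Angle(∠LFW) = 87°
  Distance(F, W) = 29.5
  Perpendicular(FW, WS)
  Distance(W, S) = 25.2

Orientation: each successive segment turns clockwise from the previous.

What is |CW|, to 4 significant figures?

31.38

∠TLF = 70.4° gives LF at -20.90° from the x-axis; with |LF| = 16.1, F = (4.107, -17.32). ∠LFW = 87.0° gives FW at -113.9° from the x-axis; with |FW| = 29.5, W = (-7.845, -44.30). Then |CW| = |W − C| = 31.38.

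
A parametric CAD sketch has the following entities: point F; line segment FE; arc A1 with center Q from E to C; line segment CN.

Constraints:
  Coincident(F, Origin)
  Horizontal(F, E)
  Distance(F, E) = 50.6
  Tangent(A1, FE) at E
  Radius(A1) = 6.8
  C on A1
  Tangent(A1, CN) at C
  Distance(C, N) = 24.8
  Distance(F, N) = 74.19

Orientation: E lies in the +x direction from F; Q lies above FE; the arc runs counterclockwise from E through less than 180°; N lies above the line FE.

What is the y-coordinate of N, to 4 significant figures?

23.07

Checks: F = (0.00, 0.00) ✓; |QC| = 6.800 ✓; ∠(QC, CN) = 90.00° ✓; |CN| = 24.80 ✓; |FN| = 74.19 ✓.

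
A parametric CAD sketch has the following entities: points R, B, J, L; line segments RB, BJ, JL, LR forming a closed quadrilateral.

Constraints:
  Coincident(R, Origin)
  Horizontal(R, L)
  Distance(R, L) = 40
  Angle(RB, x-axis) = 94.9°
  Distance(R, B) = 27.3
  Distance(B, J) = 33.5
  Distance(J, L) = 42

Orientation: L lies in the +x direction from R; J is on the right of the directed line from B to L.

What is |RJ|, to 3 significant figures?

6.47

R is at the origin; RL is horizontal with |RL| = 40.0 and L in +x, so L = (40.0, 0). RB runs at 94.9° with |RB| = 27.3, so B = (-2.33, 27.2). J is determined by |BJ| = 33.5 and |JL| = 42.0 together: it lies at the intersection of circle(B, 33.5) and circle(L, 42.0). With |BL| = 50.3, the foot of the radical line on BL is 18.8 from B and the perpendicular offset is √(33.5² − 18.8²) = 27.7. Taking the right-of-BL solution: J = (-1.53, -6.29).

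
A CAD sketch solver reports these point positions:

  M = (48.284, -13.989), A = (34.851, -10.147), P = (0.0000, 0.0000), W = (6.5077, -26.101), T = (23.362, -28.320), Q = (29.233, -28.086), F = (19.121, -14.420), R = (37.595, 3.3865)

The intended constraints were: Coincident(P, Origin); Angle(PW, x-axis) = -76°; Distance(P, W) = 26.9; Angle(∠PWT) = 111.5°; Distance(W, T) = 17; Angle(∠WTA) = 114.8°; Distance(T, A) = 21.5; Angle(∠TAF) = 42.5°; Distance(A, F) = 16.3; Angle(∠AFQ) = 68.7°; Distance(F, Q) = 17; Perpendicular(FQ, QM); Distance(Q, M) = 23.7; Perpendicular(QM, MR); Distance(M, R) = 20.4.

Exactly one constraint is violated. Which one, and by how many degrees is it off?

Perpendicular(QM, MR) — off by 4.90°.

P = (0.00, 0.00) ✓; PW at -76.00° ✓; |PW| = 26.90 ✓; ∠PWT = 111.5° ✓; |WT| = 17.00 ✓; ∠WTA = 114.8° ✓; |TA| = 21.50 ✓; ∠TAF = 42.50° ✓; |AF| = 16.30 ✓; ∠AFQ = 68.70° ✓; |FQ| = 17.00 ✓; ∠(FQ, QM) = 90.00° ✓; |QM| = 23.70 ✓; ∠(QM, MR) = 85.10° ✗; |MR| = 20.40 ✓.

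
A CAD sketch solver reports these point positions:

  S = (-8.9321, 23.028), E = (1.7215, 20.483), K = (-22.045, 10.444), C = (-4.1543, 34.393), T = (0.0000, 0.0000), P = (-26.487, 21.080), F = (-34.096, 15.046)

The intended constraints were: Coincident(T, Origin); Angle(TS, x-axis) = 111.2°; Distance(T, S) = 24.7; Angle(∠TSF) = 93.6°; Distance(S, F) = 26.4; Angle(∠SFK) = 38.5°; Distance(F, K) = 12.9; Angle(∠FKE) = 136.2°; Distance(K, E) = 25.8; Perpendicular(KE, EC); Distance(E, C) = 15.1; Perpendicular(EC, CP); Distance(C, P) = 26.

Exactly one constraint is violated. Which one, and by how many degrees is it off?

Perpendicular(EC, CP) — off by 7.90°.

T = (0.00, 0.00) ✓; TS at 111.2° ✓; |TS| = 24.70 ✓; ∠TSF = 93.60° ✓; |SF| = 26.40 ✓; ∠SFK = 38.50° ✓; |FK| = 12.90 ✓; ∠FKE = 136.2° ✓; |KE| = 25.80 ✓; ∠(KE, EC) = 90.00° ✓; |EC| = 15.10 ✓; ∠(EC, CP) = 97.90° ✗; |CP| = 26.00 ✓.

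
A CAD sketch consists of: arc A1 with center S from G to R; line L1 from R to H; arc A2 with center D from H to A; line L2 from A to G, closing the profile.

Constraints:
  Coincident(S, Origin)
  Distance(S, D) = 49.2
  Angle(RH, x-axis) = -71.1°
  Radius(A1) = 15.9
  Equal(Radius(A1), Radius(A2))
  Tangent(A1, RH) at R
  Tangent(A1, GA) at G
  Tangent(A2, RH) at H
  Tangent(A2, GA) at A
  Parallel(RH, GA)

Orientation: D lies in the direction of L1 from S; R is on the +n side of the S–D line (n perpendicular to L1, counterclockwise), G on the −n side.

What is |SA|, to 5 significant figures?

51.705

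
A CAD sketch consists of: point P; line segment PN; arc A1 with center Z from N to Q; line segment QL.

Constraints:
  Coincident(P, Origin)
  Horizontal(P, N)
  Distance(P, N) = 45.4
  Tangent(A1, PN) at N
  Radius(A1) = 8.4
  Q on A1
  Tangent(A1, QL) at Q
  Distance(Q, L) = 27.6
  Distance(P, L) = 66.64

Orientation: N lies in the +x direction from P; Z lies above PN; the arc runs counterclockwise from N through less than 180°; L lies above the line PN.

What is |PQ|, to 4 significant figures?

54.27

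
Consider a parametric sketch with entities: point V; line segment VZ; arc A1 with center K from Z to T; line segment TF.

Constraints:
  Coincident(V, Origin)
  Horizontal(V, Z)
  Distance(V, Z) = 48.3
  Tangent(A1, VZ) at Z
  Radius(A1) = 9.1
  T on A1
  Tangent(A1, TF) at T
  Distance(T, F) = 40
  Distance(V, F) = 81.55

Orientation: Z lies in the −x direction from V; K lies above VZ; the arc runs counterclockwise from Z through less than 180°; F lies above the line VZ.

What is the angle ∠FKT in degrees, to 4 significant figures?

77.18°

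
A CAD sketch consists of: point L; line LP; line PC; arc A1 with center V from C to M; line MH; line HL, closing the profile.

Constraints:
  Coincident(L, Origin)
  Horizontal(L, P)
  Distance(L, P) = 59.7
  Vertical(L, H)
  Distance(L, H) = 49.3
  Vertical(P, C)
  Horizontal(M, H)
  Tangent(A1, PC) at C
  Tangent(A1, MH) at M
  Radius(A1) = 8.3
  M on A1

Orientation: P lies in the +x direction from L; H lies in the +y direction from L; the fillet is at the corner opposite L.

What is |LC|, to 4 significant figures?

72.42

L is at the origin; LP is horizontal with |LP| = 59.7 and P on the +x side, so P = (59.70, 0.000). LH is vertical with |LH| = 49.3 and H on the +y side, so H = (0.000, 49.30). The virtual corner opposite L is at (59.70, 49.30). Since A1 is tangent to PC there, VC ⟂ PC and the tangent condition forces VM to be normal to MH, with radius 8.3, so the center V sits 8.3 in from both sides at V = (51.40, 41.00). That places the tangent points at C = (59.70, 41.00) on PC and M = (51.40, 49.30) on MH. Then |LC| = |C − L| = 72.42.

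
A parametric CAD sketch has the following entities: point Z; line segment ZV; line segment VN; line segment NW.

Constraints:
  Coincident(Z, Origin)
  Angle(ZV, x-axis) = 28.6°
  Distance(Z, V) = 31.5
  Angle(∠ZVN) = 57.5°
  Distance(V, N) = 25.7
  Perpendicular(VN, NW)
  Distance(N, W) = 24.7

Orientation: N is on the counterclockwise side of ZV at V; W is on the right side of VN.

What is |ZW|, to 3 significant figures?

52.0

Z is at the origin; ZV runs at 28.6° with length 31.5, so V = 31.5·(cos 28.6°, sin 28.6°) = (27.7, 15.1). ∠ZVN = 57.5°, so VN runs at 28.6° + (180° − 57.5°) = 151° from the x-axis; with |VN| = 25.7, N = V + 25.7·(cos 151°, sin 151°) = (5.16, 27.5). The perpendicularity gives NW at right angles to VN; with |NW| = 24.7 on the right of VN, W = N + 24.7·(0.483, 0.875) = (17.1, 49.1). Then |ZW| = |W − Z| = 52.0.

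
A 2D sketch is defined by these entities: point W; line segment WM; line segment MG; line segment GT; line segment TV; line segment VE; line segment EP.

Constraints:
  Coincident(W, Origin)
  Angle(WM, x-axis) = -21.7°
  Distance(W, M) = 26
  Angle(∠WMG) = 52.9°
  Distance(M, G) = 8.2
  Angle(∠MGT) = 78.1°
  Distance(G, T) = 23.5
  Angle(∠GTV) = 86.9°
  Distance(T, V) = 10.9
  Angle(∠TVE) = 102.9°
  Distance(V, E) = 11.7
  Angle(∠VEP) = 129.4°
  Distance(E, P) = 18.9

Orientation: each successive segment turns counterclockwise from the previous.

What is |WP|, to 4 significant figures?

24.84

W is at the origin; WM runs at -21.7° with length 26.0, so M = (24.16, -9.613). ∠WMG = 52.9° gives MG at 105.4° from the x-axis; with |MG| = 8.2, G = (21.98, -1.708). ∠MGT = 78.1° gives GT at -152.7° from the x-axis; with |GT| = 23.5, T = (1.097, -12.49). ∠GTV = 86.9° gives TV at -59.60° from the x-axis; with |TV| = 10.9, V = (6.613, -21.89). ∠TVE = 102.9° gives VE at 17.50° from the x-axis; with |VE| = 11.7, E = (17.77, -18.37). ∠VEP = 129.4° gives EP at 68.10° from the x-axis; with |EP| = 18.9, P = (24.82, -0.8331). Then |WP| = |P − W| = 24.84.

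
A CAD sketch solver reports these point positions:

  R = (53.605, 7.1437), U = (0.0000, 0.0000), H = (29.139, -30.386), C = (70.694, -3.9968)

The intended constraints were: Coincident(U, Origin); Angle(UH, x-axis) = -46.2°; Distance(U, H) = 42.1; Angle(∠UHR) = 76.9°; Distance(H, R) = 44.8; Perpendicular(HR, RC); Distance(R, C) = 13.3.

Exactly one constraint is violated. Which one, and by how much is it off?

Distance(R, C) = 13.3 — off by 7.10.

U = (0.00, 0.00) ✓; UH at -46.20° ✓; |UH| = 42.10 ✓; ∠UHR = 76.90° ✓; |HR| = 44.80 ✓; ∠(HR, RC) = 90.00° ✓; |RC| = 20.40 ✗.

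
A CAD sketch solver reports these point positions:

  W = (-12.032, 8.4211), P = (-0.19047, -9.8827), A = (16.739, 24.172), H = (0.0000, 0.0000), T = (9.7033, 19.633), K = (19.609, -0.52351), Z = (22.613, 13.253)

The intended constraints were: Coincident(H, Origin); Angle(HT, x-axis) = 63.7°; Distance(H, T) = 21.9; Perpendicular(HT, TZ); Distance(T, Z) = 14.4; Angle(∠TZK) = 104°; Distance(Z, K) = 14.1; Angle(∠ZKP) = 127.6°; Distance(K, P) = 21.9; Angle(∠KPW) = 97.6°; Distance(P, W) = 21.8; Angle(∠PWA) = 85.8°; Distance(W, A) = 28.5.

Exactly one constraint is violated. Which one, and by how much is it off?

Distance(W, A) = 28.5 — off by 4.30.

H = (0.00, 0.00) ✓; HT at 63.70° ✓; |HT| = 21.90 ✓; ∠(HT, TZ) = 90.00° ✓; |TZ| = 14.40 ✓; ∠TZK = 104.0° ✓; |ZK| = 14.10 ✓; ∠ZKP = 127.6° ✓; |KP| = 21.90 ✓; ∠KPW = 97.60° ✓; |PW| = 21.80 ✓; ∠PWA = 85.80° ✓; |WA| = 32.80 ✗.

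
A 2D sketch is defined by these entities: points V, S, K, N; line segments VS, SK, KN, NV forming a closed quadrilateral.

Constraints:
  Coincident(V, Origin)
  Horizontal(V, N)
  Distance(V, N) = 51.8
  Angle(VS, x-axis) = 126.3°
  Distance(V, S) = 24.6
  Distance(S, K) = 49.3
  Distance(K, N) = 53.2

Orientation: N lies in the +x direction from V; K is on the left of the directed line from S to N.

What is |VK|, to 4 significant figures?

53.93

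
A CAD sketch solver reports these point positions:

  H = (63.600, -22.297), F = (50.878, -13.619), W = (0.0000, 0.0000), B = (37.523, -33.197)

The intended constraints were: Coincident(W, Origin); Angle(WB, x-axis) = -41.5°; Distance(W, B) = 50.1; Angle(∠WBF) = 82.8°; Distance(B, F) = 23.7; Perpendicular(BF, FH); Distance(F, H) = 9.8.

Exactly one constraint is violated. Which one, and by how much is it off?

Distance(F, H) = 9.8 — off by 5.60.

W = (0.00, 0.00) ✓; WB at -41.50° ✓; |WB| = 50.10 ✓; ∠WBF = 82.80° ✓; |BF| = 23.70 ✓; ∠(BF, FH) = 90.00° ✓; |FH| = 15.40 ✗.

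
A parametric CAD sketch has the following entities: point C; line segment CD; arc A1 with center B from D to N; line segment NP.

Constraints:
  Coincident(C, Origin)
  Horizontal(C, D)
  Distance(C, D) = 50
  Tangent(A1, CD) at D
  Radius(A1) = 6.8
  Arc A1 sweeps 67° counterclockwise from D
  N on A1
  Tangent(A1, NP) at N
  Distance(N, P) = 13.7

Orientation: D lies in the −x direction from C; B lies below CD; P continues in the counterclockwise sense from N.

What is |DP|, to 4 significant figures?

20.38

C is at the origin; CD is horizontal with |CD| = 50.0 and D on the −x side, so D = (-50.00, 0.000). Tangency of A1 to CD means the radius BD is perpendicular to CD, so B = D + (0, -6.8) = (-50.00, -6.800). On A1, D sits at bearing 90° from B; a 67° counterclockwise sweep puts N at bearing 157°, so N = B + 6.8·(cos 157°, sin 157°) = (-56.26, -4.143). Since A1 is tangent to NP there, BN ⟂ NP, so NP runs along (−sin 157°, cos 157°); with |NP| = 13.7, P = (-61.61, -16.75). Then |DP| = |P − D| = 20.38.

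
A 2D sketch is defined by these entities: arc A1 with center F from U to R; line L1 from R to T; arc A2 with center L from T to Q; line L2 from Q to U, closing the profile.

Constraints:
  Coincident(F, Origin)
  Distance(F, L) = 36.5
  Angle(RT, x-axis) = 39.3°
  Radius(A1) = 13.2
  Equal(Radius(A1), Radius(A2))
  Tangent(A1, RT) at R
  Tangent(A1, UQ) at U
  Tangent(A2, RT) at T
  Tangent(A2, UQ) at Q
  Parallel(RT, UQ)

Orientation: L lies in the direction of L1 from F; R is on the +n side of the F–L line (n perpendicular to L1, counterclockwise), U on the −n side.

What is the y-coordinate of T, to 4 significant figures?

33.33

Tangency of A1 to both parallel lines with radius 13.2 puts R and U at F ± 13.2·n: R = (-8.361, 10.21), U = (8.361, -10.21). Equal radii place T and Q the same way about L: T = L + 13.2·n = (19.88, 33.33), Q = L − 13.2·n = (36.61, 12.90). So T.y = 33.33.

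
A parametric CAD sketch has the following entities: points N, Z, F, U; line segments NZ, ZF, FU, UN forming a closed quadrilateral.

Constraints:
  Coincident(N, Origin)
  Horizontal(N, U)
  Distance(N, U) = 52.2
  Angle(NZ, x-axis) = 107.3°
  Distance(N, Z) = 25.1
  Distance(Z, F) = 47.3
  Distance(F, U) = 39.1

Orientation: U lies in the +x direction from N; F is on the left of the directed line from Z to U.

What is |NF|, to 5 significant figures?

52.788

N is at the origin; NU is horizontal with |NU| = 52.2 and U in +x, so U = (52.2, 0). NZ runs at 107.3° with |NZ| = 25.1, so Z = (-7.4641, 23.964). F is determined by |ZF| = 47.3 and |FU| = 39.1 together: it lies at the intersection of circle(Z, 47.3) and circle(U, 39.1). With |ZU| = 64.297, the foot of the radical line on ZU is 37.658 from Z and the perpendicular offset is √(47.3² − 37.658²) = 28.621. Taking the left-of-ZU solution: F = (38.148, 36.488).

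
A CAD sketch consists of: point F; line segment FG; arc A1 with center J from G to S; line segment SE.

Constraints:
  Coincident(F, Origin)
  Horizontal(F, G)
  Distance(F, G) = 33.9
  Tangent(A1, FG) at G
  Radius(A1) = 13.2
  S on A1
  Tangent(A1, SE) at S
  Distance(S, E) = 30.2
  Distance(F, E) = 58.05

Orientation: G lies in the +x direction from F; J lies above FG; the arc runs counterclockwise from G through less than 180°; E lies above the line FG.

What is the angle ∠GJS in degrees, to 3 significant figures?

111°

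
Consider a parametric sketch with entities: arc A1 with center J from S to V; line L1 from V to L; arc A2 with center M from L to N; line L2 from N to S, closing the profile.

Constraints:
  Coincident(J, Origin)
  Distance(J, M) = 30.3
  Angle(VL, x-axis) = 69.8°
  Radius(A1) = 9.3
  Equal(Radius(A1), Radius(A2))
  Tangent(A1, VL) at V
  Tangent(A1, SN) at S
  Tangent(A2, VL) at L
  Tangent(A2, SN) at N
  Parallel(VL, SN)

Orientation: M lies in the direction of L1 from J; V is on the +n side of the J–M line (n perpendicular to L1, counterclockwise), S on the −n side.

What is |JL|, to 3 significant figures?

31.7

The slot axis is L1's direction at 69.8°, so u = (cos 69.8°, sin 69.8°) = (0.345, 0.938) and n = (−sin 69.8°, cos 69.8°) = (-0.938, 0.345). J is at the origin and M lies 30.3 along u from J, so M = 30.3·u = (10.5, 28.4). Tangency of A1 to both parallel lines with radius 9.3 puts V and S at J ± 9.3·n: V = (-8.73, 3.21), S = (8.73, -3.21). Equal radii place L and N the same way about M: L = M + 9.3·n = (1.73, 31.6), N = M − 9.3·n = (19.2, 25.2). Then |JL| = |L − J| = 31.7.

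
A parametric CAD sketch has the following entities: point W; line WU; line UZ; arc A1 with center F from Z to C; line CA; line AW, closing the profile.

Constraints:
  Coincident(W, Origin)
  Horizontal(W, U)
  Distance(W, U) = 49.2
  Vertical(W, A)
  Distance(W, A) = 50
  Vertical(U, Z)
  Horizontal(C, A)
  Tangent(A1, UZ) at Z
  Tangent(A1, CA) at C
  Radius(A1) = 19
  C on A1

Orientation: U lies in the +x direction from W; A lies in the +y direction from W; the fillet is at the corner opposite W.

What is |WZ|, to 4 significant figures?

58.15

The virtual corner opposite W is at (49.20, 50.00). The tangent condition forces FZ to be normal to UZ and tangency of A1 to CA means the radius FC is perpendicular to CA, with radius 19.0, so the center F sits 19.0 in from both sides at F = (30.20, 31.00). That places the tangent points at Z = (49.20, 31.00) on UZ and C = (30.20, 50.00) on CA. Then |WZ| = |Z − W| = 58.15.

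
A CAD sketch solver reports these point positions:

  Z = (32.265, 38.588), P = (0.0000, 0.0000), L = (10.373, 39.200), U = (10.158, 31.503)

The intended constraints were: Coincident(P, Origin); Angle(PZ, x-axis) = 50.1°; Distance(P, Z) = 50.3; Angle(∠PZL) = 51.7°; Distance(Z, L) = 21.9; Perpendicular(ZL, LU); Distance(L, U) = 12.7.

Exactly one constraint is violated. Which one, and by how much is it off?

Distance(L, U) = 12.7 — off by 5.00.

P = (0.00, 0.00) ✓; PZ at 50.10° ✓; |PZ| = 50.30 ✓; ∠PZL = 51.70° ✓; |ZL| = 21.90 ✓; ∠(ZL, LU) = 90.00° ✓; |LU| = 7.700 ✗.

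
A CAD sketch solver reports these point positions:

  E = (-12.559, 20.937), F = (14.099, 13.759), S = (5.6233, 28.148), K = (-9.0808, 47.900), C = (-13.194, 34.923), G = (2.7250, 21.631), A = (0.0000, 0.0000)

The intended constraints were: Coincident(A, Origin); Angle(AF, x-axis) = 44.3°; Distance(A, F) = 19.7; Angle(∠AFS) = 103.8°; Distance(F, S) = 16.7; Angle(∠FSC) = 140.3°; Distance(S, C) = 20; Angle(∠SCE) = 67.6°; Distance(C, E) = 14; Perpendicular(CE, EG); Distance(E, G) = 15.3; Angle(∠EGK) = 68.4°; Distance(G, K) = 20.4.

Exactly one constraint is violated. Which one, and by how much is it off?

Distance(G, K) = 20.4 — off by 8.40.

A = (0.00, 0.00) ✓; AF at 44.30° ✓; |AF| = 19.70 ✓; ∠AFS = 103.8° ✓; |FS| = 16.70 ✓; ∠FSC = 140.3° ✓; |SC| = 20.00 ✓; ∠SCE = 67.60° ✓; |CE| = 14.00 ✓; ∠(CE, EG) = 90.00° ✓; |EG| = 15.30 ✓; ∠EGK = 68.40° ✓; |GK| = 28.80 ✗.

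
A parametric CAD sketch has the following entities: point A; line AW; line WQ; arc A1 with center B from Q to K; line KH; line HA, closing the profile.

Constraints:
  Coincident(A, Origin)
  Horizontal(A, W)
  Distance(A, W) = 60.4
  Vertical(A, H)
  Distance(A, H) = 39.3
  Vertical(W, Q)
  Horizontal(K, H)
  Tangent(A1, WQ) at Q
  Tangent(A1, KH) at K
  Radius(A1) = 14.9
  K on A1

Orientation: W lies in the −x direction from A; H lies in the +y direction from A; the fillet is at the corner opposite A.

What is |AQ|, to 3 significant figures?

65.1

A is at the origin; A and W share the same y with |AW| = 60.4 and W on the −x side, so W = (-60.4, 0.00). A and H share the same x with |AH| = 39.3 and H on the +y side, so H = (0.00, 39.3). The virtual corner opposite A is at (-60.4, 39.3). A1 meets WQ tangentially, so BQ is at right angles to WQ and since A1 is tangent to KH there, BK ⟂ KH, with radius 14.9, so the center B sits 14.9 in from both sides at B = (-45.5, 24.4). That places the tangent points at Q = (-60.4, 24.4) on WQ and K = (-45.5, 39.3) on KH. Then |AQ| = |Q − A| = 65.1.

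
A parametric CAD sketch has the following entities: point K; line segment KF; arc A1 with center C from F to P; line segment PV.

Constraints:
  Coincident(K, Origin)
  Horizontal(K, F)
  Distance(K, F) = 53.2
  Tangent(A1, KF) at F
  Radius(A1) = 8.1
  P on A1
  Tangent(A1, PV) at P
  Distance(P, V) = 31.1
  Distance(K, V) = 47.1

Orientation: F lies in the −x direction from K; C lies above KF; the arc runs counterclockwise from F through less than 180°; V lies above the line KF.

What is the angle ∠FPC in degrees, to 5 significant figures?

56.846°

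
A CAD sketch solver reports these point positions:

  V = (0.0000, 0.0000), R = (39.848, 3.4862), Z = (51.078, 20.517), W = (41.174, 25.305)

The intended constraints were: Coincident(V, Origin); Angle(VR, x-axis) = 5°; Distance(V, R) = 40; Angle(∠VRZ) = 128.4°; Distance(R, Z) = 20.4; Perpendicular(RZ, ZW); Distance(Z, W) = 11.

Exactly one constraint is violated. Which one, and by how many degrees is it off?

Perpendicular(RZ, ZW) — off by 7.60°.

V = (0.00, 0.00) ✓; VR at 5.000° ✓; |VR| = 40.00 ✓; ∠VRZ = 128.4° ✓; |RZ| = 20.40 ✓; ∠(RZ, ZW) = 97.60° ✗; |ZW| = 11.00 ✓.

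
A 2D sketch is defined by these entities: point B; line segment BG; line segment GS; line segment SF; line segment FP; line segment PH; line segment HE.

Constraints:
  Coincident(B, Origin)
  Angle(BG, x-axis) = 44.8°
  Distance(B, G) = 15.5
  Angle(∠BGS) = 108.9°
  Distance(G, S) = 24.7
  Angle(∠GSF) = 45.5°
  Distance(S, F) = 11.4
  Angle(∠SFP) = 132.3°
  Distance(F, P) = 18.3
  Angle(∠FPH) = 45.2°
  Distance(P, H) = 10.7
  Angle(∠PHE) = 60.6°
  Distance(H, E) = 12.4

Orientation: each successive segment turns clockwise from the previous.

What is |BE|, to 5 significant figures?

14.400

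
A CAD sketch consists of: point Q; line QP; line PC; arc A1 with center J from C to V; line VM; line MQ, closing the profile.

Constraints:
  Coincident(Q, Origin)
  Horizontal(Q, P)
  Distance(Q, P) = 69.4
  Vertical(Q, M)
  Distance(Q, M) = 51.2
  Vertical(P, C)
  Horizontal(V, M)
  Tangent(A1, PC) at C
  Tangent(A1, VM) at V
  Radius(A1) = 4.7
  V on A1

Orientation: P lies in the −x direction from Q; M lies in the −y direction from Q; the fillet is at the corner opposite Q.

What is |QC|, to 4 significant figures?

83.54

The virtual corner opposite Q is at (-69.40, -51.20). Tangency of A1 to PC means the radius JC is perpendicular to PC and tangency of A1 to VM means the radius JV is perpendicular to VM, with radius 4.7, so the center J sits 4.7 in from both sides at J = (-64.70, -46.50). That places the tangent points at C = (-69.40, -46.50) on PC and V = (-64.70, -51.20) on VM. Then |QC| = |C − Q| = 83.54.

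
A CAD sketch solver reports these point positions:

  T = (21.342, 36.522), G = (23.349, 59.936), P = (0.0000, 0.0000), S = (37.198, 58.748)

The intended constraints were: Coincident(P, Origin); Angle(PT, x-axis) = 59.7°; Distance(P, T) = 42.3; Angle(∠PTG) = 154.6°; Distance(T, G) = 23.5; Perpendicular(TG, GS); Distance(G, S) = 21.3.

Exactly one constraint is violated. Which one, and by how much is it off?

Distance(G, S) = 21.3 — off by 7.40.

P = (0.00, 0.00) ✓; PT at 59.70° ✓; |PT| = 42.30 ✓; ∠PTG = 154.6° ✓; |TG| = 23.50 ✓; ∠(TG, GS) = 90.00° ✓; |GS| = 13.90 ✗.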